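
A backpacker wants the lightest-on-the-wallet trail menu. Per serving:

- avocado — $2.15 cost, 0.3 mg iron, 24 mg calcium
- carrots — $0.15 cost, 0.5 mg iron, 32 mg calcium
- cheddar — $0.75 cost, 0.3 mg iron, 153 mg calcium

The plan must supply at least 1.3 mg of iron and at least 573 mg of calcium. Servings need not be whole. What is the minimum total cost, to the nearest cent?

$2.69

An LP optimum is at a vertex; with two nutrient constraints at most two foods are used. Check each candidate.
avocado only: max(1.3/0.3, 573/24) = 23.88 servings → $51.33.
carrots only: max(1.3/0.5, 573/32) = 17.91 servings → $2.69.
cheddar only: max(1.3/0.3, 573/153) = 4.333 servings → $3.25.
avocado + carrots with both targets exact would need a negative amount; discard.
avocado + cheddar with both tight: 0.6977 servings and 3.636 servings → $4.23.
carrots + cheddar with both tight: 0.4036 servings and 3.661 servings → $2.81.
So the least-cost plan costs $2.69.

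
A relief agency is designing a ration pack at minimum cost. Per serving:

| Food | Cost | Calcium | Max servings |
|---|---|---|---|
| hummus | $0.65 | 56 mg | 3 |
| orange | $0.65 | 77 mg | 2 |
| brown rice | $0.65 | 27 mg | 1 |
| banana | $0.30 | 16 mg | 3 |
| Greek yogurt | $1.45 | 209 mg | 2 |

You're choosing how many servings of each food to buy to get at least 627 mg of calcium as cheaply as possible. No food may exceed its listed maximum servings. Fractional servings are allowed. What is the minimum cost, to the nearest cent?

Cost per mg of calcium: Greek yogurt $0.0069, orange $0.0084, hummus $0.0116, banana $0.0187, brown rice $0.0241.
Take 2 servings of Greek yogurt: +418.0 mg calcium for $2.90 (total $2.90, still need 209.0 mg).
Take 2 servings of orange: +154.0 mg calcium for $1.30 (total $4.20, still need 55.0 mg).
Take 0.9821 servings of hummus: +55.0 mg calcium for $0.64 (total $4.84, still need 0.0 mg).
Greedy by cheapest-per-mg is optimal for a single linear constraint, so the minimum cost is $4.84.

$4.84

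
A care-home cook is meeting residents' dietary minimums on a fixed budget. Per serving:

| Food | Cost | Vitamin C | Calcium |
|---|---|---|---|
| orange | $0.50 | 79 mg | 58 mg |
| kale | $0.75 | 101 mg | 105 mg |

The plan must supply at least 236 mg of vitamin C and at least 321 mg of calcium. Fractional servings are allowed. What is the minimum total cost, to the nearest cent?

Compare the cost at each extreme point of the feasible region.
orange only: max(236/79, 321/58) = 5.534 servings → $2.77.
kale only: max(236/101, 321/105) = 3.057 servings → $2.29.
orange + kale with both targets exact would need a negative amount; discard.
The minimum over all feasible corners is $2.29.

$2.29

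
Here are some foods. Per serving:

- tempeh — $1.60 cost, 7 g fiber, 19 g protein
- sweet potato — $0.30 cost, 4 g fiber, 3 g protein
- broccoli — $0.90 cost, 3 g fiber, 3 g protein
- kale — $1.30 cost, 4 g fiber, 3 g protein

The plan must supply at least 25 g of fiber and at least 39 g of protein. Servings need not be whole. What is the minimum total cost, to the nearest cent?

$3.46

tempeh only: max(25/7, 39/19) = 3.571 servings → $5.71.
sweet potato only: max(25/4, 39/3) = 13 servings → $3.90.
broccoli only: max(25/3, 39/3) = 13 servings → $11.70.
kale only: max(25/4, 39/3) = 13 servings → $16.90.
tempeh + sweet potato with both tight: 1.473 servings and 3.673 servings → $3.46.
tempeh + broccoli with both tight: 1.167 servings and 5.611 servings → $6.92.
tempeh + kale with both tight: 1.473 servings and 3.673 servings → $7.13.
sweet potato + broccoli: the both-tight solution has a negative serving — not a feasible corner.
sweet potato + kale (both tight): parallel constraints — no distinct corner.
broccoli + kale with both targets exact would need a negative amount; discard.
So the least-cost plan costs $3.46.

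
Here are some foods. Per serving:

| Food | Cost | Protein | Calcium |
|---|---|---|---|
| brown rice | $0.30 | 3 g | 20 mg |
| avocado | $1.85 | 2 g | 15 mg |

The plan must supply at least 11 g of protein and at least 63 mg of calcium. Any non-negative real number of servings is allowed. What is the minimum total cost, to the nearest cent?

The cheapest plan sits at a corner of the feasible region — with two constraints it uses at most two foods.
brown rice only: max(11/3, 63/20) = 3.667 servings → $1.10.
avocado only: max(11/2, 63/15) = 5.5 servings → $10.18.
brown rice + avocado: the both-tight solution has a negative serving — not a feasible corner.
So the least-cost plan costs $1.10.

$1.10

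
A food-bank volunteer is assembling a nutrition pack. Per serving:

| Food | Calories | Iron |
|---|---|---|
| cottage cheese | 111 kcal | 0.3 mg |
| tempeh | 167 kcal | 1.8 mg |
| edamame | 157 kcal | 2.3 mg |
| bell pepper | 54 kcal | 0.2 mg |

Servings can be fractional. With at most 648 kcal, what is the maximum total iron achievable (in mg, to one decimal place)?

Iron per kcal: edamame 0.01465, tempeh 0.01078, bell pepper 0.003704, cottage cheese 0.002703.
With no serving limits, spend the whole calories allowance on edamame: 648 kcal / 157 kcal × 2.3 mg = 9.5 mg.

9.5 mg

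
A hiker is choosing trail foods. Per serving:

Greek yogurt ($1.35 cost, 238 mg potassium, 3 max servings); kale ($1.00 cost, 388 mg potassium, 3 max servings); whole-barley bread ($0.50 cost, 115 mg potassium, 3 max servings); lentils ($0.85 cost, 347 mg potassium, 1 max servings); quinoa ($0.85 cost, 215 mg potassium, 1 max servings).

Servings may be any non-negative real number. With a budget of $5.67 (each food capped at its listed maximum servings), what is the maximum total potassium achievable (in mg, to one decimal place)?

Potassium per dollar: lentils 408.2, kale 388, quinoa 252.9, whole-barley bread 230, Greek yogurt 176.3.
Take 1 serving of lentils: spends $0.85, +347.0 mg potassium (running total 347.0 mg).
Take 3 servings of kale: spends $3.00, +1164.0 mg potassium (running total 1511.0 mg).
Take 1 serving of quinoa: spends $0.85, +215.0 mg potassium (running total 1726.0 mg).
Take 1.94 servings of whole-barley bread: spends $0.97, +223.1 mg potassium (running total 1949.1 mg).
Filling greedily by potassium-per-dollar is optimal for one linear limit, giving 1949.1 mg.

1949.1 mg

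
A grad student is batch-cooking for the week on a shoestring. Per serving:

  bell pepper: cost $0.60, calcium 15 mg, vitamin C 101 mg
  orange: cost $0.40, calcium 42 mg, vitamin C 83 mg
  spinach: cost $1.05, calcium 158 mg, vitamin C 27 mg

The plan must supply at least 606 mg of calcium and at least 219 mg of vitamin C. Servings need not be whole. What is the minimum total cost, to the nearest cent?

An LP optimum is at a vertex; with two nutrient constraints at most two foods are used. Check each candidate.
bell pepper only: max(606/15, 219/101) = 40.4 servings → $24.24.
orange only: max(606/42, 219/83) = 14.43 servings → $5.77.
spinach only: max(606/158, 219/27) = 8.111 servings → $8.52.
bell pepper + orange with both targets exact would need a negative amount; discard.
bell pepper + spinach with both tight: 1.173 servings and 3.724 servings → $4.61.
orange + spinach with both tight: 1.523 servings and 3.431 servings → $4.21.
The minimum over all feasible corners is $4.21.

$4.21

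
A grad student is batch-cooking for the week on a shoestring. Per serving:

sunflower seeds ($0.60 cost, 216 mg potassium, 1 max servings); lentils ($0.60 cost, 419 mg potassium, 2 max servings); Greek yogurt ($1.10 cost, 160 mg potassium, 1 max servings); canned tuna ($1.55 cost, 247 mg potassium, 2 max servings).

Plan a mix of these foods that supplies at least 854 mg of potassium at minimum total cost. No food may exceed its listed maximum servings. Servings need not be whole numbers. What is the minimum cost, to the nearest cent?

$1.24

Cost per mg of potassium: lentils $0.0014, sunflower seeds $0.0028, canned tuna $0.0063, Greek yogurt $0.0069.
Take 2 servings of lentils: +838.0 mg potassium for $1.20 (total $1.20, still need 16.0 mg).
Take 0.07407 servings of sunflower seeds: +16.0 mg potassium for $0.04 (total $1.24, still need 0.0 mg).
Greedy by cheapest-per-mg is optimal for a single linear constraint, so the minimum cost is $1.24.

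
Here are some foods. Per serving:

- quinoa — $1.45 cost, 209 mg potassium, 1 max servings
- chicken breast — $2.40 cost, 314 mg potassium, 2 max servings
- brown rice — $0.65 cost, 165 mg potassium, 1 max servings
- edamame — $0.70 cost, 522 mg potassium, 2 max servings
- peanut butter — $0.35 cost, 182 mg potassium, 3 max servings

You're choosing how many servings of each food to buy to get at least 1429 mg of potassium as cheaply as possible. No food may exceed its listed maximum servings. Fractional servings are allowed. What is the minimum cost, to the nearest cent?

$2.14

Cost per mg of potassium: edamame $0.0013, peanut butter $0.0019, brown rice $0.0039, quinoa $0.0069, chicken breast $0.0076.
Take 2 servings of edamame: +1044.0 mg potassium for $1.40 (total $1.40, still need 385.0 mg).
Take 2.115 servings of peanut butter: +385.0 mg potassium for $0.74 (total $2.14, still need 0.0 mg).
Filling from the cheapest source first is optimal under one linear minimum: $2.14.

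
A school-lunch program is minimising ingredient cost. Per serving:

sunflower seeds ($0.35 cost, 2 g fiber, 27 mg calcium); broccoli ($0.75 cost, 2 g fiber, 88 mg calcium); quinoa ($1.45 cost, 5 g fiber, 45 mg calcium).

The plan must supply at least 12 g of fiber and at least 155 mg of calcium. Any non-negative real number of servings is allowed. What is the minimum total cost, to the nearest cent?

$2.10

The cheapest plan sits at a corner of the feasible region — with two constraints it uses at most two foods.
sunflower seeds only: max(12/2, 155/27) = 6 servings → $2.10.
broccoli only: max(12/2, 155/88) = 6 servings → $4.50.
quinoa only: max(12/5, 155/45) = 3.444 servings → $4.99.
sunflower seeds + broccoli: intersection lies outside the first quadrant.
sunflower seeds + quinoa with both tight: 5.222 servings and 0.3111 servings → $2.28.
broccoli + quinoa with both tight: 0.6714 servings and 2.131 servings → $3.59.
The minimum over all feasible corners is $2.10.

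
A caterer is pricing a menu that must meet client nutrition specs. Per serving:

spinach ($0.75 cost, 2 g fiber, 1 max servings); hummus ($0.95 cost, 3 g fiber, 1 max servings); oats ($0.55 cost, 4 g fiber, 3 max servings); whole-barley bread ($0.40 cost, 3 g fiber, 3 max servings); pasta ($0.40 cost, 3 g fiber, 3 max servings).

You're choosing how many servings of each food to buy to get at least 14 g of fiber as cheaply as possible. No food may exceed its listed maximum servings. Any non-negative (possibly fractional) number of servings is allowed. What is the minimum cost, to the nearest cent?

$1.87

Cost per g of fiber: whole-barley bread $0.1333, pasta $0.1333, oats $0.1375, hummus $0.3167, spinach $0.3750.
Take 3 servings of whole-barley bread: +9.0 g fiber for $1.20 (total $1.20, still need 5.0 g).
Take 1.667 servings of pasta: +5.0 g fiber for $0.67 (total $1.87, still need 0.0 g).
Greedy by cheapest-per-g is optimal for a single linear constraint, so the minimum cost is $1.87.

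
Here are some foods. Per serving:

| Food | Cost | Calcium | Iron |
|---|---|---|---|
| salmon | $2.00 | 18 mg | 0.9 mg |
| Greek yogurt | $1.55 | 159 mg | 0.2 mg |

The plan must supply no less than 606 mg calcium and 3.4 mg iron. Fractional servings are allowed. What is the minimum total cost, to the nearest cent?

With two linear requirements the optimum uses one or two foods; enumerate the corners.
salmon only: max(606/18, 3.4/0.9) = 33.67 servings → $67.33.
Greek yogurt only: max(606/159, 3.4/0.2) = 17 servings → $26.35.
salmon + Greek yogurt with both tight: 3.006 servings and 3.471 servings → $11.39.
So the least-cost plan costs $11.39.

$11.39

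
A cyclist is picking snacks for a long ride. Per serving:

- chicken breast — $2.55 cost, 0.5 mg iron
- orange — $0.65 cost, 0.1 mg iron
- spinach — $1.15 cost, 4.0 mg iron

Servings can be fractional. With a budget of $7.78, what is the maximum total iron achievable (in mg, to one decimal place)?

Iron per dollar: spinach 3.478, chicken breast 0.1961, orange 0.1538.
With no serving limits, spend the whole cost allowance on spinach: $7.78 / $1.15 × 4.0 mg = 27.1 mg.

27.1 mg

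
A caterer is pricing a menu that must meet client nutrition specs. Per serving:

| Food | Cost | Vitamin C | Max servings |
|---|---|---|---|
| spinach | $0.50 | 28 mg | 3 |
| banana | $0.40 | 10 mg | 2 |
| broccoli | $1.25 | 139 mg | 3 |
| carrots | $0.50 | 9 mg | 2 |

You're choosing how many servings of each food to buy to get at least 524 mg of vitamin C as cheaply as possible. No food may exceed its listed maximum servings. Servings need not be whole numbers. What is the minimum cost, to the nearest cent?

Cost per mg of vitamin C: broccoli $0.0090, spinach $0.0179, banana $0.0400, carrots $0.0556.
Take 3 servings of broccoli: +417.0 mg vitamin C for $3.75 (total $3.75, still need 107.0 mg).
Take 3 servings of spinach: +84.0 mg vitamin C for $1.50 (total $5.25, still need 23.0 mg).
Take 2 servings of banana: +20.0 mg vitamin C for $0.80 (total $6.05, still need 3.0 mg).
Take 0.3333 servings of carrots: +3.0 mg vitamin C for $0.17 (total $6.22, still need 0.0 mg).
Filling from the cheapest source first is optimal under one linear minimum: $6.22.

$6.22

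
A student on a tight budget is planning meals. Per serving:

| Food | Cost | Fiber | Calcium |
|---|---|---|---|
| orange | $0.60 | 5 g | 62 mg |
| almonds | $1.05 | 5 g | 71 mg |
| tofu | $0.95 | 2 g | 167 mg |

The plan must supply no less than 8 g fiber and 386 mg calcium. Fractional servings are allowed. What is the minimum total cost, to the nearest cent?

orange only: max(8/5, 386/62) = 6.226 servings → $3.74.
almonds only: max(8/5, 386/71) = 5.437 servings → $5.71.
tofu only: max(8/2, 386/167) = 4 servings → $3.80.
orange + almonds: intersection lies outside the first quadrant.
orange + tofu with both tight: 0.7932 servings and 2.017 servings → $2.39.
almonds + tofu with both tight: 0.8139 servings and 1.965 servings → $2.72.
The minimum over all feasible corners is $2.39.

$2.39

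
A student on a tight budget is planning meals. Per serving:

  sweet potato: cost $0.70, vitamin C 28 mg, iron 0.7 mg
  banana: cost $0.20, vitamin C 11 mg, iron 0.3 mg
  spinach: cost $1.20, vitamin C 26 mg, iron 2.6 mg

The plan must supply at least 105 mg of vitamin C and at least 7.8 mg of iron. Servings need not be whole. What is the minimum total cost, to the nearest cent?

$3.81

The cheapest plan sits at a corner of the feasible region — with two constraints it uses at most two foods.
sweet potato only: max(105/28, 7.8/0.7) = 11.14 servings → $7.80.
banana only: max(105/11, 7.8/0.3) = 26 servings → $5.20.
spinach only: max(105/26, 7.8/2.6) = 4.038 servings → $4.85.
sweet potato + banana with both targets exact would need a negative amount; discard.
sweet potato + spinach with both tight: 1.286 servings and 2.654 servings → $4.08.
banana + spinach with both tight: 3.375 servings and 2.611 servings → $3.81.
So the least-cost plan costs $3.81.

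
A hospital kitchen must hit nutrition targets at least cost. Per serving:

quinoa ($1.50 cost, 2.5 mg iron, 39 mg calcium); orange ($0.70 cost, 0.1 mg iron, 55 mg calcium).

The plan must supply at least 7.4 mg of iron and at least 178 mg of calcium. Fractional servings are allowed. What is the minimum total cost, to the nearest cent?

Two binding constraints pin down two serving amounts, so the optimal mix uses at most two foods. The candidates are each food alone (scaled to the tighter of iron/calcium) and each pair with both constraints tight.
quinoa only: max(7.4/2.5, 178/39) = 4.564 servings → $6.85.
orange only: max(7.4/0.1, 178/55) = 74 servings → $51.80.
quinoa + orange with both tight: 2.913 servings and 1.171 servings → $5.19.
The minimum over all feasible corners is $5.19.

$5.19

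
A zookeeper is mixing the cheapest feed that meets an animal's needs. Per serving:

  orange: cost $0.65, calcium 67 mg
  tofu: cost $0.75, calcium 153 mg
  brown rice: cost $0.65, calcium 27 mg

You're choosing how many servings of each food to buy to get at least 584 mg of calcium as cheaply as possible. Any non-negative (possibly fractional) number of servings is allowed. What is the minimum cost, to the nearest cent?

$2.86

Cost per mg of calcium: tofu $0.0049, orange $0.0097, brown rice $0.0241.
With no serving limits, use only tofu: 584 mg / 153 mg = 3.817 servings × $0.75 = $2.86.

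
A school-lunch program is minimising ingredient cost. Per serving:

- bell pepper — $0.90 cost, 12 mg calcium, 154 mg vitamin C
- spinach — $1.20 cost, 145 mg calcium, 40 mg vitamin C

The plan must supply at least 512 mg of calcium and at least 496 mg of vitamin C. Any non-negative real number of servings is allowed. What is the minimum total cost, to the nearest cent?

$6.12

For a min-cost LP with two ≥-constraints, a basic feasible solution has at most two positive variables.
bell pepper only: max(512/12, 496/154) = 42.67 servings → $38.40.
spinach only: max(512/145, 496/40) = 12.4 servings → $14.88.
bell pepper + spinach with both tight: 2.354 servings and 3.336 servings → $6.12.
The minimum over all feasible corners is $6.12.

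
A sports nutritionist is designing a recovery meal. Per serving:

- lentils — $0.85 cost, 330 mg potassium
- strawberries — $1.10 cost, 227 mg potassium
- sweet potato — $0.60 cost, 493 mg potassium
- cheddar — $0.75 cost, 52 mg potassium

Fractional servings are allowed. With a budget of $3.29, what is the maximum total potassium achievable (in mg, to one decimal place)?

Potassium per dollar: sweet potato 821.7, lentils 388.2, strawberries 206.4, cheddar 69.33.
With no serving limits, spend the whole cost allowance on sweet potato: $3.29 / $0.60 × 493 mg = 2703.3 mg.

2703.3 mg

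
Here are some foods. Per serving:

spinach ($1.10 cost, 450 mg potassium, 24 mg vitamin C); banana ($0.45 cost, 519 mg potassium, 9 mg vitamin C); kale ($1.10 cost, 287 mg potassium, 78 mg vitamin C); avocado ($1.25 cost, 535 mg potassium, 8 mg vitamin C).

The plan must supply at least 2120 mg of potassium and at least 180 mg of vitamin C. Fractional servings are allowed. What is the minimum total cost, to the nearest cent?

A basic optimal solution has at most two foods positive. Try each food alone and each pair with both targets met exactly.
spinach only: max(2120/450, 180/24) = 7.5 servings → $8.25.
banana only: max(2120/519, 180/9) = 20 servings → $9.00.
kale only: max(2120/287, 180/78) = 7.387 servings → $8.13.
avocado only: max(2120/535, 180/8) = 22.5 servings → $28.12.
spinach + banana: intersection lies outside the first quadrant.
spinach + kale with both tight: 4.03 servings and 1.068 servings → $5.61.
spinach + avocado: the both-tight solution has a negative serving — not a feasible corner.
banana + kale with both tight: 3 servings and 1.962 servings → $3.51.
banana + avocado with both targets exact would need a negative amount; discard.
kale + avocado with both tight: 2.012 servings and 2.883 servings → $5.82.
The minimum over all feasible corners is $3.51.

$3.51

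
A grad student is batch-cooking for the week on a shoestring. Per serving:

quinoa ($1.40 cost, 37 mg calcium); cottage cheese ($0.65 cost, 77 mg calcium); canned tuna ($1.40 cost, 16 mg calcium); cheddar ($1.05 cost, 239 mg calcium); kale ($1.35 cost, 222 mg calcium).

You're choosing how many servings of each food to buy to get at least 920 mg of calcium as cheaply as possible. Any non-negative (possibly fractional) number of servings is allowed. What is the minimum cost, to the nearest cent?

$4.04

Cost per mg of calcium: cheddar $0.0044, kale $0.0061, cottage cheese $0.0084, quinoa $0.0378, canned tuna $0.0875.
With no serving limits, use only cheddar: 920 mg / 239 mg = 3.849 servings × $1.05 = $4.04.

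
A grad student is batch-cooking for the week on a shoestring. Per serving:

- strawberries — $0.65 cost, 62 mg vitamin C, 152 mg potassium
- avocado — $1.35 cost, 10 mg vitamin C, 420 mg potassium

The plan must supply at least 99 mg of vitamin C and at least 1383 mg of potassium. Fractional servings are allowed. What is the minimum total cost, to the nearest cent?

$4.63

Check every corner: each single food scaled to meet both minima, and each pair solved so both constraints bind.
strawberries only: max(99/62, 1383/152) = 9.099 servings → $5.91.
avocado only: max(99/10, 1383/420) = 9.9 servings → $13.37.
strawberries + avocado with both tight: 1.132 servings and 2.883 servings → $4.63.
Cheapest feasible corner: $4.63.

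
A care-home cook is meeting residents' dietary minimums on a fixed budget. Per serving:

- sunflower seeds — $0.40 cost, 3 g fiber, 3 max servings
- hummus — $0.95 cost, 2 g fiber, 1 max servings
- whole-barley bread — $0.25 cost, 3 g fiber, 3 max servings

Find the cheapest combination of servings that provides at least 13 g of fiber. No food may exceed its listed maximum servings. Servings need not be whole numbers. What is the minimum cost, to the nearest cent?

Cost per g of fiber: whole-barley bread $0.0833, sunflower seeds $0.1333, hummus $0.4750.
Take 3 servings of whole-barley bread: +9.0 g fiber for $0.75 (total $0.75, still need 4.0 g).
Take 1.333 servings of sunflower seeds: +4.0 g fiber for $0.53 (total $1.28, still need 0.0 g).
Greedy by cheapest-per-g is optimal for a single linear constraint, so the minimum cost is $1.28.

$1.28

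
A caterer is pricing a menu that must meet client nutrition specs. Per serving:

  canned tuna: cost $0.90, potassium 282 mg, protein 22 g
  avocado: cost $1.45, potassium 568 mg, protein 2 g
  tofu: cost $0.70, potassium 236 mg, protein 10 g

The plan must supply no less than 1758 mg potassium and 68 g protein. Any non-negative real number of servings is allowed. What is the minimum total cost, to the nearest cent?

A basic optimal solution has at most two foods positive. Try each food alone and each pair with both targets met exactly.
canned tuna only: max(1758/282, 68/22) = 6.234 servings → $5.61.
avocado only: max(1758/568, 68/2) = 34 servings → $49.30.
tofu only: max(1758/236, 68/10) = 7.449 servings → $5.21.
canned tuna + avocado with both tight: 2.942 servings and 1.634 servings → $5.02.
canned tuna + tofu: intersection lies outside the first quadrant.
avocado + tofu with both tight: 0.2942 servings and 6.741 servings → $5.15.
So the least-cost plan costs $5.02.

$5.02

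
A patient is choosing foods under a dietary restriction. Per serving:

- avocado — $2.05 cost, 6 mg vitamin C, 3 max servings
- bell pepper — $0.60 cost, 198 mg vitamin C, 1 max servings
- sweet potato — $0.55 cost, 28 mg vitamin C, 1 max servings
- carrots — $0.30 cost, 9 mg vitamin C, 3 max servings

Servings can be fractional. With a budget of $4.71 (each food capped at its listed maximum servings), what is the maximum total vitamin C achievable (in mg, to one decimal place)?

Vitamin C per dollar: bell pepper 330, sweet potato 50.91, carrots 30, avocado 2.927.
Take 1 serving of bell pepper: spends $0.60, +198.0 mg vitamin C (running total 198.0 mg).
Take 1 serving of sweet potato: spends $0.55, +28.0 mg vitamin C (running total 226.0 mg).
Take 3 servings of carrots: spends $0.90, +27.0 mg vitamin C (running total 253.0 mg).
Take 1.298 servings of avocado: spends $2.66, +7.8 mg vitamin C (running total 260.8 mg).
Greedy by best ratio exhausts the cost allowance optimally: 260.8 mg.

260.8 mg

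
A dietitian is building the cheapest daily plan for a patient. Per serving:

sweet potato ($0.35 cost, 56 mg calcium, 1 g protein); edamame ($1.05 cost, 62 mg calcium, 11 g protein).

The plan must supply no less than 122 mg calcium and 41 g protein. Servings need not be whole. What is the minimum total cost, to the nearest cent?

$3.91

An LP optimum is at a vertex; with two nutrient constraints at most two foods are used. Check each candidate.
sweet potato only: max(122/56, 41/1) = 41 servings → $14.35.
edamame only: max(122/62, 41/11) = 3.727 servings → $3.91.
sweet potato + edamame: the both-tight solution has a negative serving — not a feasible corner.
Cheapest feasible corner: $3.91.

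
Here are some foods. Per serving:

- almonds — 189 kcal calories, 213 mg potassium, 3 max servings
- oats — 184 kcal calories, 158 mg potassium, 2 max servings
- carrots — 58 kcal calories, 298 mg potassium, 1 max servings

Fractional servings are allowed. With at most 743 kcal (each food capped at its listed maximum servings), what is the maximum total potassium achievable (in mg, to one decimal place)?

Potassium per kcal: carrots 5.138, almonds 1.127, oats 0.8587.
Take 1 serving of carrots: uses 58 kcal, +298.0 mg potassium (running total 298.0 mg).
Take 3 servings of almonds: uses 567 kcal, +639.0 mg potassium (running total 937.0 mg).
Take 0.6413 servings of oats: uses 118 kcal, +101.3 mg potassium (running total 1038.3 mg).
Greedy by best ratio exhausts the calories allowance optimally: 1038.3 mg.

1038.3 mg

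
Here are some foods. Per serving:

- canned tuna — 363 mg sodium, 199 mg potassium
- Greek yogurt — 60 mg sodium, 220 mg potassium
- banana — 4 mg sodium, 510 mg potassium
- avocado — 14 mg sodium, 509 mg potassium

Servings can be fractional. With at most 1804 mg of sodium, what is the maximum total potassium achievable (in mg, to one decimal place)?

Potassium per mg sodium: banana 127.5, avocado 36.36, Greek yogurt 3.667, canned tuna 0.5482.
With no serving limits, spend the whole sodium allowance on banana: 1804 mg / 4 mg × 510 mg = 230010.0 mg.

230010.0 mg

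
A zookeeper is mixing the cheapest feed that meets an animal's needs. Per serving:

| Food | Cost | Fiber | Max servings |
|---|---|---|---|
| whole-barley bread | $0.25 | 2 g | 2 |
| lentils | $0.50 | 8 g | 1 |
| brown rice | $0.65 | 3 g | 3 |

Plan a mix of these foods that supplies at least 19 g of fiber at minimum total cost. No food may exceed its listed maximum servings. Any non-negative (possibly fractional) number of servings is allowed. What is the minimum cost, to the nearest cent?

Cost per g of fiber: lentils $0.0625, whole-barley bread $0.1250, brown rice $0.2167.
Take 1 serving of lentils: +8.0 g fiber for $0.50 (total $0.50, still need 11.0 g).
Take 2 servings of whole-barley bread: +4.0 g fiber for $0.50 (total $1.00, still need 7.0 g).
Take 2.333 servings of brown rice: +7.0 g fiber for $1.52 (total $2.52, still need 0.0 g).
Greedy by cheapest-per-g is optimal for a single linear constraint, so the minimum cost is $2.52.

$2.52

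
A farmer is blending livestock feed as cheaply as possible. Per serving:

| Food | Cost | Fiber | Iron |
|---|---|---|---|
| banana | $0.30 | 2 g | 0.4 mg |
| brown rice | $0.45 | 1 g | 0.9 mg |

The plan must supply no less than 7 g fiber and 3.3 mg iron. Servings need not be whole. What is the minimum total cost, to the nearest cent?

This is a tiny linear program; its minimum lies at a vertex of the feasible set. List the vertices and price them.
banana only: max(7/2, 3.3/0.4) = 8.25 servings → $2.48.
brown rice only: max(7/1, 3.3/0.9) = 7 servings → $3.15.
banana + brown rice with both tight: 2.143 servings and 2.714 servings → $1.86.
Cheapest feasible corner: $1.86.

$1.86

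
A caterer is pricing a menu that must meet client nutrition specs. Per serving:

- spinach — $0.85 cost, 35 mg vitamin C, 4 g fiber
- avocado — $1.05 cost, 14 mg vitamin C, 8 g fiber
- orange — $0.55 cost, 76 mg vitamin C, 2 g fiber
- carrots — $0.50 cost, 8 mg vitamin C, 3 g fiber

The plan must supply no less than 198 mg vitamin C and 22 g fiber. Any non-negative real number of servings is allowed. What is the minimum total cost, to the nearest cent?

spinach only: max(198/35, 22/4) = 5.657 servings → $4.81.
avocado only: max(198/14, 22/8) = 14.14 servings → $14.85.
orange only: max(198/76, 22/2) = 11 servings → $6.05.
carrots only: max(198/8, 22/3) = 24.75 servings → $12.38.
spinach + avocado with both targets exact would need a negative amount; discard.
spinach + orange with both tight: 5.453 servings and 0.09402 servings → $4.69.
spinach + carrots with both targets exact would need a negative amount; discard.
avocado + orange with both tight: 2.2 servings and 2.2 servings → $3.52.
avocado + carrots with both targets exact would need a negative amount; discard.
orange + carrots with both tight: 1.972 servings and 6.019 servings → $4.09.
Cheapest feasible corner: $3.52.

$3.52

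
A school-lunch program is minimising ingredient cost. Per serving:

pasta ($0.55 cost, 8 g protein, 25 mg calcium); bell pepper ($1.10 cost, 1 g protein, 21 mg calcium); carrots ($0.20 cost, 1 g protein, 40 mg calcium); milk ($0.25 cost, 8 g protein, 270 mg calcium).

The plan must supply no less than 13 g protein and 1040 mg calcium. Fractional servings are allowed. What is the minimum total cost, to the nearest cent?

A basic optimal solution has at most two foods positive. Try each food alone and each pair with both targets met exactly.
pasta only: max(13/8, 1040/25) = 41.6 servings → $22.88.
bell pepper only: max(13/1, 1040/21) = 49.52 servings → $54.48.
carrots only: max(13/1, 1040/40) = 26 servings → $5.20.
milk only: max(13/8, 1040/270) = 3.852 servings → $0.96.
pasta + bell pepper: the both-tight solution has a negative serving — not a feasible corner.
pasta + carrots: intersection lies outside the first quadrant.
pasta + milk with both targets exact would need a negative amount; discard.
bell pepper + carrots: intersection lies outside the first quadrant.
bell pepper + milk: the both-tight solution has a negative serving — not a feasible corner.
carrots + milk with both targets exact would need a negative amount; discard.
The minimum over all feasible corners is $0.96.

$0.96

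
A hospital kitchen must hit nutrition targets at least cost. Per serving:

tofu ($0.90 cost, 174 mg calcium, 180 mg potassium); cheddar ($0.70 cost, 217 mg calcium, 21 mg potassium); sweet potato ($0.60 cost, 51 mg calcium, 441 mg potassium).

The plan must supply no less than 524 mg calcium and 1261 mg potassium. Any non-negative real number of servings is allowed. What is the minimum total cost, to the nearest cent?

$2.90

At the optimum either one food covers both requirements or two foods hit both targets exactly; no other combination can be cheaper.
tofu only: max(524/174, 1261/180) = 7.006 servings → $6.30.
cheddar only: max(524/217, 1261/21) = 60.05 servings → $42.03.
sweet potato only: max(524/51, 1261/441) = 10.27 servings → $6.16.
tofu + cheddar with both targets exact would need a negative amount; discard.
tofu + sweet potato with both tight: 2.469 servings and 1.852 servings → $3.33.
cheddar + sweet potato with both tight: 1.762 servings and 2.775 servings → $2.90.
So the least-cost plan costs $2.90.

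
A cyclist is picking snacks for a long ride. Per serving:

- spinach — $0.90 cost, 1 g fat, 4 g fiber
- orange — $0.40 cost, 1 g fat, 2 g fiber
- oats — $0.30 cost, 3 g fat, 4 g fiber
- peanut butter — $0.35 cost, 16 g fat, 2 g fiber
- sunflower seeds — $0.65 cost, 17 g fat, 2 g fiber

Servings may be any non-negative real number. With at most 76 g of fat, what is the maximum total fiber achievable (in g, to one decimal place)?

304.0 g

Fiber per g fat: spinach 4, orange 2, oats 1.333, peanut butter 0.125, sunflower seeds 0.1176.
With no serving limits, spend the whole fat allowance on spinach: 76 g / 1 g × 4 g = 304.0 g.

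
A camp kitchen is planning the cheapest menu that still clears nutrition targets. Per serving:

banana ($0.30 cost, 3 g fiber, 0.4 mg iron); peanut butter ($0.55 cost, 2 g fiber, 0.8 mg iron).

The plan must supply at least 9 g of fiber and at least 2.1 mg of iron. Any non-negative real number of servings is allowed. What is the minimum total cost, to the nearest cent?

At the optimum either one food covers both requirements or two foods hit both targets exactly; no other combination can be cheaper.
banana only: max(9/3, 2.1/0.4) = 5.25 servings → $1.57.
peanut butter only: max(9/2, 2.1/0.8) = 4.5 servings → $2.48.
banana + peanut butter with both tight: 1.875 servings and 1.688 servings → $1.49.
The minimum over all feasible corners is $1.49.

$1.49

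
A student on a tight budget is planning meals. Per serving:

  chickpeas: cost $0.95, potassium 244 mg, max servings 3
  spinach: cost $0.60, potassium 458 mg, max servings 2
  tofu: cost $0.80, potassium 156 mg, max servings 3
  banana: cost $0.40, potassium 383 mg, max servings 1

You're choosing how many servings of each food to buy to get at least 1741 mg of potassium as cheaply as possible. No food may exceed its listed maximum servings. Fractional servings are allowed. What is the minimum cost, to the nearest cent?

$3.32

Cost per mg of potassium: banana $0.0010, spinach $0.0013, chickpeas $0.0039, tofu $0.0051.
Take 1 serving of banana: +383.0 mg potassium for $0.40 (total $0.40, still need 1358.0 mg).
Take 2 servings of spinach: +916.0 mg potassium for $1.20 (total $1.60, still need 442.0 mg).
Take 1.811 servings of chickpeas: +442.0 mg potassium for $1.72 (total $3.32, still need 0.0 mg).
Filling from the cheapest source first is optimal under one linear minimum: $3.32.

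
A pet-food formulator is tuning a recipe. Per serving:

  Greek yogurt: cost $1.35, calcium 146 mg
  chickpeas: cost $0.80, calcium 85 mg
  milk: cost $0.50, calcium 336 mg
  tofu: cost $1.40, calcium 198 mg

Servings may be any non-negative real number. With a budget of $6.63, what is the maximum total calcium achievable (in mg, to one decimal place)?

Calcium per dollar: milk 672, tofu 141.4, Greek yogurt 108.1, chickpeas 106.2.
With no serving limits, spend the whole cost allowance on milk: $6.63 / $0.50 × 336 mg = 4455.4 mg.

4455.4 mg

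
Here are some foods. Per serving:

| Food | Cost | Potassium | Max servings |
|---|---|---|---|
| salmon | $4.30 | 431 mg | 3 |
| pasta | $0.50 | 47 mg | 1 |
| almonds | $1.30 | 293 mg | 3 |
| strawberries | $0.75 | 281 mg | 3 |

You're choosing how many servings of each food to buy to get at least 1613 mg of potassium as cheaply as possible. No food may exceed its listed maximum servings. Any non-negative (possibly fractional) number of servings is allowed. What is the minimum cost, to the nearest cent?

Cost per mg of potassium: strawberries $0.0027, almonds $0.0044, salmon $0.0100, pasta $0.0106.
Take 3 servings of strawberries: +843.0 mg potassium for $2.25 (total $2.25, still need 770.0 mg).
Take 2.628 servings of almonds: +770.0 mg potassium for $3.42 (total $5.67, still need 0.0 mg).
Greedy by cheapest-per-mg is optimal for a single linear constraint, so the minimum cost is $5.67.

$5.67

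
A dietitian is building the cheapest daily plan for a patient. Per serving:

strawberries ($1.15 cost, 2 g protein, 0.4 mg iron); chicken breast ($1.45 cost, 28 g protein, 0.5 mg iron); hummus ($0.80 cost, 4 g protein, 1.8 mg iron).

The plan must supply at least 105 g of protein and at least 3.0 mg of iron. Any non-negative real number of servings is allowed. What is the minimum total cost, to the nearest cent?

$5.82

The cheapest plan sits at a corner of the feasible region — with two constraints it uses at most two foods.
strawberries only: max(105/2, 3.0/0.4) = 52.5 servings → $60.38.
chicken breast only: max(105/28, 3.0/0.5) = 6 servings → $8.70.
hummus only: max(105/4, 3.0/1.8) = 26.25 servings → $21.00.
strawberries + chicken breast with both tight: 3.088 servings and 3.529 servings → $8.67.
strawberries + hummus: intersection lies outside the first quadrant.
chicken breast + hummus with both tight: 3.657 servings and 0.6508 servings → $5.82.
Cheapest feasible corner: $5.82.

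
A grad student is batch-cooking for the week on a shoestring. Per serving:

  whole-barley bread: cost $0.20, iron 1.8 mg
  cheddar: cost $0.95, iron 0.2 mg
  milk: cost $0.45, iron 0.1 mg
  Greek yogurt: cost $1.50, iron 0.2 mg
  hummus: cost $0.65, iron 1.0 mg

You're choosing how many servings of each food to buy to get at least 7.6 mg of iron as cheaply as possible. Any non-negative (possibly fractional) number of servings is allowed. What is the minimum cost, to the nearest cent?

$0.84

Cost per mg of iron: whole-barley bread $0.1111, hummus $0.6500, milk $4.5000, cheddar $4.7500, Greek yogurt $7.5000.
With no serving limits, use only whole-barley bread: 7.6 mg / 1.8 mg = 4.222 servings × $0.20 = $0.84.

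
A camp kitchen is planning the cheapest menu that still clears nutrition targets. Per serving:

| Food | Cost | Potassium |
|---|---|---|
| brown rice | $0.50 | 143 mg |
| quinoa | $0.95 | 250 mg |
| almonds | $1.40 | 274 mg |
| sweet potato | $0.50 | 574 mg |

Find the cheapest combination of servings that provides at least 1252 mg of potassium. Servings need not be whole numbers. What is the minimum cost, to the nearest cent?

Cost per mg of potassium: sweet potato $0.0009, brown rice $0.0035, quinoa $0.0038, almonds $0.0051.
With no serving limits, use only sweet potato: 1252 mg / 574 mg = 2.181 servings × $0.50 = $1.09.

$1.09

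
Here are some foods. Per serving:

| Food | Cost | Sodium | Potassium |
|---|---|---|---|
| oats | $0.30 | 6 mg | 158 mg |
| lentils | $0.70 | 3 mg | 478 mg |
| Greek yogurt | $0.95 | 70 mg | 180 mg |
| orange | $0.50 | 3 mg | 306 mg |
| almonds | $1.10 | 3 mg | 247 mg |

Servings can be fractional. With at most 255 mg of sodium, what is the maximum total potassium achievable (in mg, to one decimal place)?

40630.0 mg

Potassium per mg sodium: lentils 159.3, orange 102, almonds 82.33, oats 26.33, Greek yogurt 2.571.
With no serving limits, spend the whole sodium allowance on lentils: 255 mg / 3 mg × 478 mg = 40630.0 mg.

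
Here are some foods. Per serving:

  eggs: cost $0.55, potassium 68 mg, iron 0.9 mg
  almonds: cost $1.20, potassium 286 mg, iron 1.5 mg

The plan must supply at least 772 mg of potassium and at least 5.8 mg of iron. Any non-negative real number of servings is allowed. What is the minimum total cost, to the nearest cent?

$4.09

At the optimum either one food covers both requirements or two foods hit both targets exactly; no other combination can be cheaper.
eggs only: max(772/68, 5.8/0.9) = 11.35 servings → $6.24.
almonds only: max(772/286, 5.8/1.5) = 3.867 servings → $4.64.
eggs + almonds with both tight: 3.223 servings and 1.933 servings → $4.09.
Cheapest feasible corner: $4.09.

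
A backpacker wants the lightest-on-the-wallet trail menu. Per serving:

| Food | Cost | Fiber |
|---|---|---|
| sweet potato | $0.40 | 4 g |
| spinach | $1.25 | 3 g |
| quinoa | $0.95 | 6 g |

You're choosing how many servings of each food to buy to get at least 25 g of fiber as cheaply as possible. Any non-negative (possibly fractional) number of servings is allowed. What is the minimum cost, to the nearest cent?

$2.50

Cost per g of fiber: sweet potato $0.1000, quinoa $0.1583, spinach $0.4167.
With no serving limits, use only sweet potato: 25 g / 4 g = 6.25 servings × $0.40 = $2.50.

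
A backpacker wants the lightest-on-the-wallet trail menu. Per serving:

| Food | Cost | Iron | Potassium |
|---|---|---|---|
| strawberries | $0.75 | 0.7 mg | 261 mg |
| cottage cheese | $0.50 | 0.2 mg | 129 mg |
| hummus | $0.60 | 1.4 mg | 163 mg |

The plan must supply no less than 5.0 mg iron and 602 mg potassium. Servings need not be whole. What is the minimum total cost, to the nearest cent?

At the optimum either one food covers both requirements or two foods hit both targets exactly; no other combination can be cheaper.
strawberries only: max(5.0/0.7, 602/261) = 7.143 servings → $5.36.
cottage cheese only: max(5.0/0.2, 602/129) = 25 servings → $12.50.
hummus only: max(5.0/1.4, 602/163) = 3.693 servings → $2.22.
strawberries + cottage cheese with both targets exact would need a negative amount; discard.
strawberries + hummus with both tight: 0.1106 servings and 3.516 servings → $2.19.
cottage cheese + hummus with both tight: 0.1878 servings and 3.545 servings → $2.22.
So the least-cost plan costs $2.19.

$2.19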